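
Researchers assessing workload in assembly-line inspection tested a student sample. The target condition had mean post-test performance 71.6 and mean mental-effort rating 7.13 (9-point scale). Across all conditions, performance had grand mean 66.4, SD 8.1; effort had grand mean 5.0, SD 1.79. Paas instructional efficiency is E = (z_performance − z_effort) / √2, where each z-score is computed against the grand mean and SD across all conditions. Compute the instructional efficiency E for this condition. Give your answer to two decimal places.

z_performance = (71.6 − 66.4) / 8.1 = 5.2000 / 8.1 = 0.6420.
z_effort = (7.13 − 5.0) / 1.79 = 2.1300 / 1.79 = 1.1899.
z_P − z_E = 0.6420 − 1.1899 = -0.5479.
E = -0.5479 / √2 = -0.5479 / 1.41421 = -0.3874 ≈ -0.39.

-0.39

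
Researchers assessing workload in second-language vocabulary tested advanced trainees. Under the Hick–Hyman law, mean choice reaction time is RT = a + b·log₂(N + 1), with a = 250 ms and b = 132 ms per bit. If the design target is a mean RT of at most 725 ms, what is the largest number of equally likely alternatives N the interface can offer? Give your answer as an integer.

Set 250 + 132·log₂(N + 1) ≤ 725.
log₂(N + 1) ≤ (725 − 250) / 132 = 3.5985.
N + 1 ≤ 2^3.5985 = 12.1131.
N ≤ 11.1131, so the largest integer N is 11.

11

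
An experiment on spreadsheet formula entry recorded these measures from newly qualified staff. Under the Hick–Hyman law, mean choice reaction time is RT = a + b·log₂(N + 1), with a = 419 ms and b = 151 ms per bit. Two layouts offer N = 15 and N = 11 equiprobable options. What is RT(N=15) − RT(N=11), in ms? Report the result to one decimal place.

RT(15) = 419 + 151·log₂(16) = 419 + 151·4.0000 = 1023.0000 ms.
RT(11) = 419 + 151·log₂(12) = 419 + 151·3.5850 = 960.3350 ms.
Difference = 1023.0000 − 960.3350 = 62.6650 ≈ 62.7 ms.

62.7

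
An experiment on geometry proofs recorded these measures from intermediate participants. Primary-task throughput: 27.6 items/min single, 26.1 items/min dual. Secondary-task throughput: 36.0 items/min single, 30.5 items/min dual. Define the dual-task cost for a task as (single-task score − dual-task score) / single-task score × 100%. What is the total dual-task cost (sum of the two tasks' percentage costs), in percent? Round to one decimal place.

Primary cost = (27.6 − 26.1) / 27.6 × 100% = 5.4348%.
Secondary cost = (36.0 − 30.5) / 36.0 × 100% = 15.2778%.
Total = 5.4348% + 15.2778% = 20.7126% ≈ 20.7%.

20.7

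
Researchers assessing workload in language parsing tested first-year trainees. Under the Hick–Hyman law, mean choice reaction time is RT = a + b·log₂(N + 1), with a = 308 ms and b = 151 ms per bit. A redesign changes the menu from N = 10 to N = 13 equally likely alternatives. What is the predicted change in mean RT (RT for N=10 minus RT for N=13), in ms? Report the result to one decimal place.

RT(10) = 308 + 151·log₂(11) = 308 + 151·3.4594 = 830.3694 ms.
RT(13) = 308 + 151·log₂(14) = 308 + 151·3.8074 = 882.9174 ms.
Difference = 830.3694 − 882.9174 = -52.5480 ≈ -52.5 ms.

-52.5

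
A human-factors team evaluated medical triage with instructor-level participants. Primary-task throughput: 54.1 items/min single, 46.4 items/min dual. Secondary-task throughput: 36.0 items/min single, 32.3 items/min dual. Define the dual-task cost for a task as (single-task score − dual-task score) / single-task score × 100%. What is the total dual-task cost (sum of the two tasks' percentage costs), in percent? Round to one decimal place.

24.5

Primary cost = (54.1 − 46.4) / 54.1 × 100% = 14.2329%.
Secondary cost = (36.0 − 32.3) / 36.0 × 100% = 10.2778%.
Total = 14.2329% + 10.2778% = 24.5107% ≈ 24.5%.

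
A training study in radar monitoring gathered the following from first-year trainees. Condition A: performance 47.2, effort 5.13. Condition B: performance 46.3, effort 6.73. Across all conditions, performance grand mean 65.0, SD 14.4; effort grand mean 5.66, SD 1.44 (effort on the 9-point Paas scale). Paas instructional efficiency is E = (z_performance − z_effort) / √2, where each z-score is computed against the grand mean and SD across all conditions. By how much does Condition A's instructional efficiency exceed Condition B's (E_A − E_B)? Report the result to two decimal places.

0.83

Condition A: z_P = (47.2 − 65.0)/14.4 = -1.2361; z_E = (5.13 − 5.66)/1.44 = -0.3681; E_A = (-1.2361 − (-0.3681))/√2 = -0.6138.
Condition B: z_P = (46.3 − 65.0)/14.4 = -1.2986; z_E = (6.73 − 5.66)/1.44 = 0.7431; E_B = (-1.2986 − 0.7431)/√2 = -1.4437.
E_A − E_B = -0.6138 − (-1.4437) = 0.8299 ≈ 0.83.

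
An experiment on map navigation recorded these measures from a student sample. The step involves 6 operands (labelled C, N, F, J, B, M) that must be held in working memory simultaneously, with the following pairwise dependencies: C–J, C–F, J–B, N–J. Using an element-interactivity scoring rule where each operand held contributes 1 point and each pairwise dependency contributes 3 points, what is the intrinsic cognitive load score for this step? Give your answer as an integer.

18

Count of operands held simultaneously: 6.
Count of pairwise dependencies listed: 4.
Element contribution: 6 × 1 = 6.
Interaction contribution: 4 × 3 = 12.
Intrinsic load = 6 + 12 = 18.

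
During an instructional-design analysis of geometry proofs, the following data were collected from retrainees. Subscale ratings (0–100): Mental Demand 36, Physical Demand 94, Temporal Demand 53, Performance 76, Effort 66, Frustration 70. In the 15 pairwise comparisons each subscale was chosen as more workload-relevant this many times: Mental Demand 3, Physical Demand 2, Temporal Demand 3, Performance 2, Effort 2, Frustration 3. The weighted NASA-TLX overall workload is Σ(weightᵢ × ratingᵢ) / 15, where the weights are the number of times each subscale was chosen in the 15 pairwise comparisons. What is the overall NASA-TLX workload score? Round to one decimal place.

63.3

The tallies are the weights (they sum to 15).
Weighted sum = 3·36 + 2·94 + 3·53 + 2·76 + 2·66 + 3·70
            = 108 + 188 + 159 + 152 + 132 + 210 = 949.
Overall workload = 949 / 15 = 63.2667 ≈ 63.3.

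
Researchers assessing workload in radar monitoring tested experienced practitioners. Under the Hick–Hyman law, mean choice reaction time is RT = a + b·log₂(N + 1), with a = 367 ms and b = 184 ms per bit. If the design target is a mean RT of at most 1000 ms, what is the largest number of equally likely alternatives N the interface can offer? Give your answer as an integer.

Set 367 + 184·log₂(N + 1) ≤ 1000.
log₂(N + 1) ≤ (1000 − 367) / 184 = 3.4402.
N + 1 ≤ 2^3.4402 = 10.8543.
N ≤ 9.8543, so the largest integer N is 9.

9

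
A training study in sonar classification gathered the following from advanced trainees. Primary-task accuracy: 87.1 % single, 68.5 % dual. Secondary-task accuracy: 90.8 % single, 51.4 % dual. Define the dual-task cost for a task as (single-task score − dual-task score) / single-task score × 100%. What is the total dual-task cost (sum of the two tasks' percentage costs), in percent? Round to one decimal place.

64.7

Primary cost = (87.1 − 68.5) / 87.1 × 100% = 21.3548%.
Secondary cost = (90.8 − 51.4) / 90.8 × 100% = 43.3921%.
Total = 21.3548% + 43.3921% = 64.7469% ≈ 64.7%.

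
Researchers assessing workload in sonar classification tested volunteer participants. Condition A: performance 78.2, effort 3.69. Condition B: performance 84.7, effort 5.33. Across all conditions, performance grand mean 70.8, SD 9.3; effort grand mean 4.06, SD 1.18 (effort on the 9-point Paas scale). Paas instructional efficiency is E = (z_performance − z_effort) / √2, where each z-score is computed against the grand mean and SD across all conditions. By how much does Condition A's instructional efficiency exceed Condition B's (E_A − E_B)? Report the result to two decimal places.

Condition A: z_P = (78.2 − 70.8)/9.3 = 0.7957; z_E = (3.69 − 4.06)/1.18 = -0.3136; E_A = (0.7957 − (-0.3136))/√2 = 0.7844.
Condition B: z_P = (84.7 − 70.8)/9.3 = 1.4946; z_E = (5.33 − 4.06)/1.18 = 1.0763; E_B = (1.4946 − 1.0763)/√2 = 0.2958.
E_A − E_B = 0.7844 − 0.2958 = 0.4886 ≈ 0.49.

0.49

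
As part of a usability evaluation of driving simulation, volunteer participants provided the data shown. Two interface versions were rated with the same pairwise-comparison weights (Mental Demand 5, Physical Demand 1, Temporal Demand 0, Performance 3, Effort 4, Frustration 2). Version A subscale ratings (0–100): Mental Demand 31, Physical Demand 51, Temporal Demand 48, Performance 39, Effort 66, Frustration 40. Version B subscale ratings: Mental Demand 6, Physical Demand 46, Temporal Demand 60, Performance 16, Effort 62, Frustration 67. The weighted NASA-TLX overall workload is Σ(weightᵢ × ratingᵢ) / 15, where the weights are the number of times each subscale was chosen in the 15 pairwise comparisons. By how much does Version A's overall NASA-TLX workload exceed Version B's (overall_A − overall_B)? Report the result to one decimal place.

Version A weighted sum = 5·31 + 1·51 + 0·48 + 3·39 + 4·66 + 2·40 = 155 + 51 + 0 + 117 + 264 + 80 = 667; overall_A = 667/15 = 44.4667.
Version B weighted sum = 5·6 + 1·46 + 0·60 + 3·16 + 4·62 + 2·67 = 30 + 46 + 0 + 48 + 248 + 134 = 506; overall_B = 506/15 = 33.7333.
Difference = 44.4667 − 33.7333 = 10.7334 ≈ 10.7.

10.7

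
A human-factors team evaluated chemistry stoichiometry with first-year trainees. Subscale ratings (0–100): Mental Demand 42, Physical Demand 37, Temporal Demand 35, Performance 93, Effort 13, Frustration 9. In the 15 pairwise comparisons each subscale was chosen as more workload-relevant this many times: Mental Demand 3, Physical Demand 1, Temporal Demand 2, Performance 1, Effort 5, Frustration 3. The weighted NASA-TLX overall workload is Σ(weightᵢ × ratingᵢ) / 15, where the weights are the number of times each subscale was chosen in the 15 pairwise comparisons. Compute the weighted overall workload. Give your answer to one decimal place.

27.9

The tallies are the weights (they sum to 15).
Weighted sum = 3·42 + 1·37 + 2·35 + 1·93 + 5·13 + 3·9
            = 126 + 37 + 70 + 93 + 65 + 27 = 418.
Overall workload = 418 / 15 = 27.8667 ≈ 27.9.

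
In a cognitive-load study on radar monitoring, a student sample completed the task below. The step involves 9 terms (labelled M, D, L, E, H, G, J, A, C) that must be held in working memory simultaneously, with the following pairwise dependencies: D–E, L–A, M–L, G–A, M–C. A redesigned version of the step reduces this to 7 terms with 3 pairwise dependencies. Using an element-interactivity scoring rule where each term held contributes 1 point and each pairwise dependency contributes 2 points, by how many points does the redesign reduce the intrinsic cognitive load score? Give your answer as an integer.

6

Original: 9 × 1 + 5 × 2 = 9 + 10 = 19.
Redesigned: 7 × 1 + 3 × 2 = 7 + 6 = 13.
Reduction = 19 − 13 = 6.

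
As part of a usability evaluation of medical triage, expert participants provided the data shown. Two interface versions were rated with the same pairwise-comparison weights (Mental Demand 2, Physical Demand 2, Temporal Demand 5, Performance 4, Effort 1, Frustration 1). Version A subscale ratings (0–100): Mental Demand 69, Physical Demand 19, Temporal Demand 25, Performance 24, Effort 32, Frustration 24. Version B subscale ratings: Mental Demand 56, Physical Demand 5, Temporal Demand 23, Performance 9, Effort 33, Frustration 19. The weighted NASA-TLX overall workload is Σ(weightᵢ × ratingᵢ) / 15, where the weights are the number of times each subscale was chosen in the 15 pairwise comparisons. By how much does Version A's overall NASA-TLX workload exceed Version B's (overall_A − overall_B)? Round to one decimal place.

Version A weighted sum = 2·69 + 2·19 + 5·25 + 4·24 + 1·32 + 1·24 = 138 + 38 + 125 + 96 + 32 + 24 = 453; overall_A = 453/15 = 30.2000.
Version B weighted sum = 2·56 + 2·5 + 5·23 + 4·9 + 1·33 + 1·19 = 112 + 10 + 115 + 36 + 33 + 19 = 325; overall_B = 325/15 = 21.6667.
Difference = 30.2000 − 21.6667 = 8.5333 ≈ 8.5.

8.5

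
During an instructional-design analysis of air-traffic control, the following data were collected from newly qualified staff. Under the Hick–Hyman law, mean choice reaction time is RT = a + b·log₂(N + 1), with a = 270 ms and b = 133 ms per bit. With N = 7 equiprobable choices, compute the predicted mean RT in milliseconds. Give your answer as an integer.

669

log₂(7 + 1) = log₂(8) = 3.0000.
RT = 270 + 133 × 3.0000 = 270 + 399.0000 = 669.0000 ms.
≈ 669 ms.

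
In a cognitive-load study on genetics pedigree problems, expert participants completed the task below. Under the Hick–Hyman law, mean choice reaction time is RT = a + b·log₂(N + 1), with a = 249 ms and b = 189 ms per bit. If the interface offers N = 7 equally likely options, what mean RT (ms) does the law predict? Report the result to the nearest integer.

816

log₂(7 + 1) = log₂(8) = 3.0000.
RT = 249 + 189 × 3.0000 = 249 + 567.0000 = 816.0000 ms.
≈ 816 ms.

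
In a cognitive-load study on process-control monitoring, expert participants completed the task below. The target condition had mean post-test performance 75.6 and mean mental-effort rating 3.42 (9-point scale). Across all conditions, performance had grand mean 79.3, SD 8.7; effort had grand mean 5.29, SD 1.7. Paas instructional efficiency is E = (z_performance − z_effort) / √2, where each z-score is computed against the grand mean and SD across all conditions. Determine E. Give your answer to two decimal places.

z_performance = (75.6 − 79.3) / 8.7 = -3.7000 / 8.7 = -0.4253.
z_effort = (3.42 − 5.29) / 1.7 = -1.8700 / 1.7 = -1.1000.
z_P − z_E = -0.4253 − (-1.1000) = 0.6747.
E = 0.6747 / √2 = 0.6747 / 1.41421 = 0.4771 ≈ 0.48.

0.48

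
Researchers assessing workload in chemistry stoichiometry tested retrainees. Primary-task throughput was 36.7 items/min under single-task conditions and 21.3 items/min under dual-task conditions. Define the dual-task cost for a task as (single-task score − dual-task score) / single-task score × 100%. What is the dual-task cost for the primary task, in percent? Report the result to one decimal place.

42.0

Cost = (36.7 − 21.3) / 36.7 × 100%
     = 15.4000 / 36.7 × 100% = 41.9619%.
≈ 42.0%.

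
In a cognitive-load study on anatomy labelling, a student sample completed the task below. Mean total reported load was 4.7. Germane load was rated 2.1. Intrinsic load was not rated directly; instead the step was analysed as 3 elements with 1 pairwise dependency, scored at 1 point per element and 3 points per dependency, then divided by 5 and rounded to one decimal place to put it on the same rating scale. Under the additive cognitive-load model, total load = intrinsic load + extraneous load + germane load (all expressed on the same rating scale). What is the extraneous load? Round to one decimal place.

Intrinsic (element-interactivity): (3 × 1 + 1 × 3) / 5 = 6 / 5 = 1.2000 → 1.2.
extraneous load = total − intrinsic − germane
             = 4.7 − 1.2 − 2.1 = 1.4.

1.4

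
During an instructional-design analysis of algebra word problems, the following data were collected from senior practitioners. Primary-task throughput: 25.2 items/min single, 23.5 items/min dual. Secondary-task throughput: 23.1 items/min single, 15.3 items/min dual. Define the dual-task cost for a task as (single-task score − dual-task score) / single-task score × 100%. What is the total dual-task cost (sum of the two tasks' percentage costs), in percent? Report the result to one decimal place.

Primary cost = (25.2 − 23.5) / 25.2 × 100% = 6.7460%.
Secondary cost = (23.1 − 15.3) / 23.1 × 100% = 33.7662%.
Total = 6.7460% + 33.7662% = 40.5122% ≈ 40.5%.

40.5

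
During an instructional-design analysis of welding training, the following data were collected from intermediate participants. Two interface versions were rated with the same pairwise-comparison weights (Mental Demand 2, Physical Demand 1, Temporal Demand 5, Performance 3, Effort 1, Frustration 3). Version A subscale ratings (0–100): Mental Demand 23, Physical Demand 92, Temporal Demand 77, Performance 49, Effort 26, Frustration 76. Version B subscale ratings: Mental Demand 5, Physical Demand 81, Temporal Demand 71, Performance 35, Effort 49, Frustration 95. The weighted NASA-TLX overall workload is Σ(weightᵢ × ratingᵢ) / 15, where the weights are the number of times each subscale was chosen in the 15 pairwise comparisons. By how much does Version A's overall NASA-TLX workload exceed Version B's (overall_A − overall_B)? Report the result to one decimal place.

Version A weighted sum = 2·23 + 1·92 + 5·77 + 3·49 + 1·26 + 3·76 = 46 + 92 + 385 + 147 + 26 + 228 = 924; overall_A = 924/15 = 61.6000.
Version B weighted sum = 2·5 + 1·81 + 5·71 + 3·35 + 1·49 + 3·95 = 10 + 81 + 355 + 105 + 49 + 285 = 885; overall_B = 885/15 = 59.0000.
Difference = 61.6000 − 59.0000 = 2.6000 ≈ 2.6.

2.6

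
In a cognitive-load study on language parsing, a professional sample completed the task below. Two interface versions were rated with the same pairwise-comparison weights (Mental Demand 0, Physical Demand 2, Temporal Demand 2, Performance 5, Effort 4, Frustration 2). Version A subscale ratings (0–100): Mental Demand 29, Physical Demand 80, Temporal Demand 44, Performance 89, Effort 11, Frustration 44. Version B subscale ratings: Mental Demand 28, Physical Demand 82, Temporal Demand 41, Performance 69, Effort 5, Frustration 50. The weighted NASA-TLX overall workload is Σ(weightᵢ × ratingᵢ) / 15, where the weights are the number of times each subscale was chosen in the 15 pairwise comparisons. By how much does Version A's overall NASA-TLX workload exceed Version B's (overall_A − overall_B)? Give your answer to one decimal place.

Version A weighted sum = 0·29 + 2·80 + 2·44 + 5·89 + 4·11 + 2·44 = 0 + 160 + 88 + 445 + 44 + 88 = 825; overall_A = 825/15 = 55.0000.
Version B weighted sum = 0·28 + 2·82 + 2·41 + 5·69 + 4·5 + 2·50 = 0 + 164 + 82 + 345 + 20 + 100 = 711; overall_B = 711/15 = 47.4000.
Difference = 55.0000 − 47.4000 = 7.6000 ≈ 7.6.

7.6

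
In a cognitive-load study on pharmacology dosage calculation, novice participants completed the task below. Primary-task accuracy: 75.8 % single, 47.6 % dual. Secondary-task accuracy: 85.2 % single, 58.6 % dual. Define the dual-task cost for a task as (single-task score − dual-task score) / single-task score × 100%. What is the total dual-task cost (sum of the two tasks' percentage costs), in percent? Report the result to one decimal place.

Primary cost = (75.8 − 47.6) / 75.8 × 100% = 37.2032%.
Secondary cost = (85.2 − 58.6) / 85.2 × 100% = 31.2207%.
Total = 37.2032% + 31.2207% = 68.4239% ≈ 68.4%.

68.4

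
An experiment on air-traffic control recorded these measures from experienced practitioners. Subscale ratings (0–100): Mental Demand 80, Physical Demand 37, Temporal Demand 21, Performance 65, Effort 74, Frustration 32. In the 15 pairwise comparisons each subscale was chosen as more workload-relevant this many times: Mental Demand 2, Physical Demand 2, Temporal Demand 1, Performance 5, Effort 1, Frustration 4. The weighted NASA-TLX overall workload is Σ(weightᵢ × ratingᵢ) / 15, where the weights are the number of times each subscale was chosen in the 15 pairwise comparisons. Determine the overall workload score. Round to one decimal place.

52.1

The tallies are the weights (they sum to 15).
Weighted sum = 2·80 + 2·37 + 1·21 + 5·65 + 1·74 + 4·32
            = 160 + 74 + 21 + 325 + 74 + 128 = 782.
Overall workload = 782 / 15 = 52.1333 ≈ 52.1.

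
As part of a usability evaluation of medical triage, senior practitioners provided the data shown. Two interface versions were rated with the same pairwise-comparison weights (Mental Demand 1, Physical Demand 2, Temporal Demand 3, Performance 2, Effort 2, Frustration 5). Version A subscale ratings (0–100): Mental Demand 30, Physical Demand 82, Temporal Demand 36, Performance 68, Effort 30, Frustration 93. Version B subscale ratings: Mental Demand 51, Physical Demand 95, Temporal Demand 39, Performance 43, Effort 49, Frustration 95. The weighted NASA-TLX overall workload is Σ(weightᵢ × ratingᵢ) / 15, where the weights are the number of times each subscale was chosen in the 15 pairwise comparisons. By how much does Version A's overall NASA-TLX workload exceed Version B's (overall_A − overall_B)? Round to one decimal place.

-3.6

Version A weighted sum = 1·30 + 2·82 + 3·36 + 2·68 + 2·30 + 5·93 = 30 + 164 + 108 + 136 + 60 + 465 = 963; overall_A = 963/15 = 64.2000.
Version B weighted sum = 1·51 + 2·95 + 3·39 + 2·43 + 2·49 + 5·95 = 51 + 190 + 117 + 86 + 98 + 475 = 1017; overall_B = 1017/15 = 67.8000.
Difference = 64.2000 − 67.8000 = -3.6000 ≈ -3.6.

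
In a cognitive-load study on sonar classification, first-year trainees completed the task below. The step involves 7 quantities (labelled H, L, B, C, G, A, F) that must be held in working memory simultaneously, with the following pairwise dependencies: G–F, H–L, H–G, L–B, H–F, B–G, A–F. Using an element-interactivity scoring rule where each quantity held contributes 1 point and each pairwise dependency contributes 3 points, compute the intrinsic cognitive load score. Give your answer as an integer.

28

Count of quantities held simultaneously: 7.
Count of pairwise dependencies listed: 7.
Element contribution: 7 × 1 = 7.
Interaction contribution: 7 × 3 = 21.
Intrinsic load = 7 + 21 = 28.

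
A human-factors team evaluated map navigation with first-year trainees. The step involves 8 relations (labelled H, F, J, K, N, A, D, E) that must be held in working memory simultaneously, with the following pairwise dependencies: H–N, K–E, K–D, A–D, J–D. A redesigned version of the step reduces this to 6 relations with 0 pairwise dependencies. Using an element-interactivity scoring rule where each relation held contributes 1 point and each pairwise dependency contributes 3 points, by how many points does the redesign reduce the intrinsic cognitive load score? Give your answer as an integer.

17

Original: 8 × 1 + 5 × 3 = 8 + 15 = 23.
Redesigned: 6 × 1 + 0 × 3 = 6 + 0 = 6.
Reduction = 23 − 6 = 17.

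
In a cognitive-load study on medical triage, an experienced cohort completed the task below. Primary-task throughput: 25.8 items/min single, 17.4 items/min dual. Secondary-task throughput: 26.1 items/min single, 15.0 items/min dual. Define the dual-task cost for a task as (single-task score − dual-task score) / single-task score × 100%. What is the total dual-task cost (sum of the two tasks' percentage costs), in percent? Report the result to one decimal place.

75.1

Primary cost = (25.8 − 17.4) / 25.8 × 100% = 32.5581%.
Secondary cost = (26.1 − 15.0) / 26.1 × 100% = 42.5287%.
Total = 32.5581% + 42.5287% = 75.0868% ≈ 75.1%.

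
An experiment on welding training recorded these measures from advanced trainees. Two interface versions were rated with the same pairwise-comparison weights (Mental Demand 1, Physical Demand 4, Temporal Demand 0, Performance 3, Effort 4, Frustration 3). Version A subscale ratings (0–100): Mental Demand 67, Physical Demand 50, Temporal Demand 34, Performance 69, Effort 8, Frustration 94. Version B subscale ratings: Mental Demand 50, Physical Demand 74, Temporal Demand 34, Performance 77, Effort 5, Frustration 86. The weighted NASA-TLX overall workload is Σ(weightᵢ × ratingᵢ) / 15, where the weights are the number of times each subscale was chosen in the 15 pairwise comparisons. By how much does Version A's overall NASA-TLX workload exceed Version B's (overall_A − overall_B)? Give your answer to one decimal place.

Version A weighted sum = 1·67 + 4·50 + 0·34 + 3·69 + 4·8 + 3·94 = 67 + 200 + 0 + 207 + 32 + 282 = 788; overall_A = 788/15 = 52.5333.
Version B weighted sum = 1·50 + 4·74 + 0·34 + 3·77 + 4·5 + 3·86 = 50 + 296 + 0 + 231 + 20 + 258 = 855; overall_B = 855/15 = 57.0000.
Difference = 52.5333 − 57.0000 = -4.4667 ≈ -4.5.

-4.5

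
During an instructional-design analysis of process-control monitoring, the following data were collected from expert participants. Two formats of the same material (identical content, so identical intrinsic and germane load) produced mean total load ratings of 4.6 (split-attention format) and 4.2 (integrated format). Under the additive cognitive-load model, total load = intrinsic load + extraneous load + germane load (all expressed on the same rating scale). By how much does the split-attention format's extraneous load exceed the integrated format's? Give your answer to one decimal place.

Intrinsic and germane load are equal across formats, so the difference in total load equals the difference in extraneous load.
Extraneous-load difference = 4.6 − 4.2 = 0.4.

0.4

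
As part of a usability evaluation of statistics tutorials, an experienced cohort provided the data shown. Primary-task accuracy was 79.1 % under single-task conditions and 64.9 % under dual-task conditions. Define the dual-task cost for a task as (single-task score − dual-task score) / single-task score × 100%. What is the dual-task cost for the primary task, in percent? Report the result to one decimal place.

Cost = (79.1 − 64.9) / 79.1 × 100%
     = 14.2000 / 79.1 × 100% = 17.9520%.
≈ 18.0%.

18.0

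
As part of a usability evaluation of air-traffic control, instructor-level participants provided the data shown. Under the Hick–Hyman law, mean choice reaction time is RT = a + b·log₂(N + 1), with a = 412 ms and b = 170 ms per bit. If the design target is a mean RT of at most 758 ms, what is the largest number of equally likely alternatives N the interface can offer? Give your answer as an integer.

Set 412 + 170·log₂(N + 1) ≤ 758.
log₂(N + 1) ≤ (758 − 412) / 170 = 2.0353.
N + 1 ≤ 2^2.0353 = 4.0991.
N ≤ 3.0991, so the largest integer N is 3.

3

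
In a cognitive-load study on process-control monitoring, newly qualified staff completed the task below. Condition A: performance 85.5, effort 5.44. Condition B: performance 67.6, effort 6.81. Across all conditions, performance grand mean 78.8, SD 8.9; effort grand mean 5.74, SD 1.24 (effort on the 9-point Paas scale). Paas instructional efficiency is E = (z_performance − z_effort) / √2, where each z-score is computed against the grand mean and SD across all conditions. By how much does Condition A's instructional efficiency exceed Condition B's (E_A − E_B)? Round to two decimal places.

2.20

Condition A: z_P = (85.5 − 78.8)/8.9 = 0.7528; z_E = (5.44 − 5.74)/1.24 = -0.2419; E_A = (0.7528 − (-0.2419))/√2 = 0.7034.
Condition B: z_P = (67.6 − 78.8)/8.9 = -1.2584; z_E = (6.81 − 5.74)/1.24 = 0.8629; E_B = (-1.2584 − 0.8629)/√2 = -1.5000.
E_A − E_B = 0.7034 − (-1.5000) = 2.2034 ≈ 2.20.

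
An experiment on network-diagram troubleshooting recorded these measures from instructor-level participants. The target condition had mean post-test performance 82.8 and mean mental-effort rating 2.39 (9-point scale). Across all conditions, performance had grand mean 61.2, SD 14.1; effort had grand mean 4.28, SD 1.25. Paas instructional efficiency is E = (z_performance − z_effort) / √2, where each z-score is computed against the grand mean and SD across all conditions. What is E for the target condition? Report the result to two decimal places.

z_performance = (82.8 − 61.2) / 14.1 = 21.6000 / 14.1 = 1.5319.
z_effort = (2.39 − 4.28) / 1.25 = -1.8900 / 1.25 = -1.5120.
z_P − z_E = 1.5319 − (-1.5120) = 3.0439.
E = 3.0439 / √2 = 3.0439 / 1.41421 = 2.1524 ≈ 2.15.

2.15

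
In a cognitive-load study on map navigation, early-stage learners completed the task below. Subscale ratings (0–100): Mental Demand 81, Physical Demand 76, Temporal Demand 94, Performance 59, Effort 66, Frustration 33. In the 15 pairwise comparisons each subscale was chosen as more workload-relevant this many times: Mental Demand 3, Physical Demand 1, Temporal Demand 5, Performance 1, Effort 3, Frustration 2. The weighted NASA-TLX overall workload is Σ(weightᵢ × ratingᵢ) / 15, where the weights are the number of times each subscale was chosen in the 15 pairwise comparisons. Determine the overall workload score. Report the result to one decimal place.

74.1

The tallies are the weights (they sum to 15).
Weighted sum = 3·81 + 1·76 + 5·94 + 1·59 + 3·66 + 2·33
            = 243 + 76 + 470 + 59 + 198 + 66 = 1112.
Overall workload = 1112 / 15 = 74.1333 ≈ 74.1.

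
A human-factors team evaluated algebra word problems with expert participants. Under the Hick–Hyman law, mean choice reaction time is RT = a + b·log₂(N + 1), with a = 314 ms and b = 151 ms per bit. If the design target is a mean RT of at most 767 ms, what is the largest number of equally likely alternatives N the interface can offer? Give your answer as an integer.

Set 314 + 151·log₂(N + 1) ≤ 767.
log₂(N + 1) ≤ (767 − 314) / 151 = 3.0000.
N + 1 ≤ 2^3.0000 = 8.0000.
N ≤ 7.0000, so the largest integer N is 7.

7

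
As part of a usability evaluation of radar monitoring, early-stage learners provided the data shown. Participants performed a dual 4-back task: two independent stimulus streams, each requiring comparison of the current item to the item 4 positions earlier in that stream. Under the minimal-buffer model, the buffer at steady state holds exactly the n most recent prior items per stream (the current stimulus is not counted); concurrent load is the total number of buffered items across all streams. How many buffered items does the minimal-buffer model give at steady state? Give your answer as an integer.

Each stream's buffer holds its 4 most recent prior items.
Two independent streams: 2 × 4 = 8 buffered items at steady state.

8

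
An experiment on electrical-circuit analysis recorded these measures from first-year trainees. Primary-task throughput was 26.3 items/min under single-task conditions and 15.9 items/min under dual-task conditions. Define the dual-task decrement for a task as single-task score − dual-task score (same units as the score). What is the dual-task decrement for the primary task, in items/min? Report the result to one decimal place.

Decrement = 26.3 − 15.9 = 10.4000 items/min ≈ 10.4 items/min.

10.4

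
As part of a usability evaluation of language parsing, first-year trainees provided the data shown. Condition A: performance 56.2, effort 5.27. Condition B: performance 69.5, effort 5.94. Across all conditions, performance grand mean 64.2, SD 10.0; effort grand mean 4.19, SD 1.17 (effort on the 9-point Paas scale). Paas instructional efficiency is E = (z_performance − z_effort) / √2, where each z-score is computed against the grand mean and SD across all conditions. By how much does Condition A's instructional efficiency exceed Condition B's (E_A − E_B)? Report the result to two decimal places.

Condition A: z_P = (56.2 − 64.2)/10.0 = -0.8000; z_E = (5.27 − 4.19)/1.17 = 0.9231; E_A = (-0.8000 − 0.9231)/√2 = -1.2184.
Condition B: z_P = (69.5 − 64.2)/10.0 = 0.5300; z_E = (5.94 − 4.19)/1.17 = 1.4957; E_B = (0.5300 − 1.4957)/√2 = -0.6829.
E_A − E_B = -1.2184 − (-0.6829) = -0.5355 ≈ -0.54.

-0.54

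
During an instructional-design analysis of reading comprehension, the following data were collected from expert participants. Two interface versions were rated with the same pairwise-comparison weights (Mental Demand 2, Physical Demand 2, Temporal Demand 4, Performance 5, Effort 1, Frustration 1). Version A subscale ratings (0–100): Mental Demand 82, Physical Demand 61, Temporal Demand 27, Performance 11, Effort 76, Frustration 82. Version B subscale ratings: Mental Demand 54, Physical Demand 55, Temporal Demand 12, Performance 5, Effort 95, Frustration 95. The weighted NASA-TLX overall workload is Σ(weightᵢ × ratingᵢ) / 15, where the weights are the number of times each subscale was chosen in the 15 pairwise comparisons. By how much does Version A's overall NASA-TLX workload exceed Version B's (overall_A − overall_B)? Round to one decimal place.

8.4

Version A weighted sum = 2·82 + 2·61 + 4·27 + 5·11 + 1·76 + 1·82 = 164 + 122 + 108 + 55 + 76 + 82 = 607; overall_A = 607/15 = 40.4667.
Version B weighted sum = 2·54 + 2·55 + 4·12 + 5·5 + 1·95 + 1·95 = 108 + 110 + 48 + 25 + 95 + 95 = 481; overall_B = 481/15 = 32.0667.
Difference = 40.4667 − 32.0667 = 8.4000 ≈ 8.4.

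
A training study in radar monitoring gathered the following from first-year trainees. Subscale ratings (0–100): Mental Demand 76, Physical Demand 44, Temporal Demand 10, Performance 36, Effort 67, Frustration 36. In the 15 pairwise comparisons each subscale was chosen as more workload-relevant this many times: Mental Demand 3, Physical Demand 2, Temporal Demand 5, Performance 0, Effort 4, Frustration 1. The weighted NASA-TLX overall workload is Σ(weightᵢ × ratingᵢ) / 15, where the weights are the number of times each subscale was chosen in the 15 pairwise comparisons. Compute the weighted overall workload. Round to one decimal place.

The tallies are the weights (they sum to 15).
Weighted sum = 3·76 + 2·44 + 5·10 + 0·36 + 4·67 + 1·36
            = 228 + 88 + 50 + 0 + 268 + 36 = 670.
Overall workload = 670 / 15 = 44.6667 ≈ 44.7.

44.7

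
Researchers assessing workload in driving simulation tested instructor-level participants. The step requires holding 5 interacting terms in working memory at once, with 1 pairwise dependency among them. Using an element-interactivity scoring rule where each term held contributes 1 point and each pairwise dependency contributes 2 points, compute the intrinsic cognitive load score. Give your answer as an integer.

7

Element contribution: 5 × 1 = 5.
Interaction contribution: 1 × 2 = 2.
Intrinsic load = 5 + 2 = 7.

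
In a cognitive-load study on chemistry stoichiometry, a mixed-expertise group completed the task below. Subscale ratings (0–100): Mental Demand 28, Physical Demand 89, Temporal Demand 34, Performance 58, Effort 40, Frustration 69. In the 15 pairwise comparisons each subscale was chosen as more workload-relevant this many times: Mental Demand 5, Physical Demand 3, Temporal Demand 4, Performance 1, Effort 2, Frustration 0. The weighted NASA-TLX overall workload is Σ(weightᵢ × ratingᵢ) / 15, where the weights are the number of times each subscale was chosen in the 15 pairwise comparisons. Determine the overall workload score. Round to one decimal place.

45.4

The tallies are the weights (they sum to 15).
Weighted sum = 5·28 + 3·89 + 4·34 + 1·58 + 2·40 + 0·69
            = 140 + 267 + 136 + 58 + 80 + 0 = 681.
Overall workload = 681 / 15 = 45.4000 ≈ 45.4.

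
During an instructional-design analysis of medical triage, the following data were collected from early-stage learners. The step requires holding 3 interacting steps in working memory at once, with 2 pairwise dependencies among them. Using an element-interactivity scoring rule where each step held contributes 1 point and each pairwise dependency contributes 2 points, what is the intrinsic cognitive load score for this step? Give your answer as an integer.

Element contribution: 3 × 1 = 3.
Interaction contribution: 2 × 2 = 4.
Intrinsic load = 3 + 4 = 7.

7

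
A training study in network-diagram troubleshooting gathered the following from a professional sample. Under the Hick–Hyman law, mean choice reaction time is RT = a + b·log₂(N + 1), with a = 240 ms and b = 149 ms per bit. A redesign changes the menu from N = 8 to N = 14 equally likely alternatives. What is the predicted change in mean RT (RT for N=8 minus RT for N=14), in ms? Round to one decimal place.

-109.8

RT(8) = 240 + 149·log₂(9) = 240 + 149·3.1699 = 712.3151 ms.
RT(14) = 240 + 149·log₂(15) = 240 + 149·3.9069 = 822.1281 ms.
Difference = 712.3151 − 822.1281 = -109.8130 ≈ -109.8 ms.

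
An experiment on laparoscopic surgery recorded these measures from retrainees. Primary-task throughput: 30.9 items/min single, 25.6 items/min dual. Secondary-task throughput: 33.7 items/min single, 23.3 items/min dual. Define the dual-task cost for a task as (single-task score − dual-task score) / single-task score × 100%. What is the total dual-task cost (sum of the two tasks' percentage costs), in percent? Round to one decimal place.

48.0

Primary cost = (30.9 − 25.6) / 30.9 × 100% = 17.1521%.
Secondary cost = (33.7 − 23.3) / 33.7 × 100% = 30.8605%.
Total = 17.1521% + 30.8605% = 48.0126% ≈ 48.0%.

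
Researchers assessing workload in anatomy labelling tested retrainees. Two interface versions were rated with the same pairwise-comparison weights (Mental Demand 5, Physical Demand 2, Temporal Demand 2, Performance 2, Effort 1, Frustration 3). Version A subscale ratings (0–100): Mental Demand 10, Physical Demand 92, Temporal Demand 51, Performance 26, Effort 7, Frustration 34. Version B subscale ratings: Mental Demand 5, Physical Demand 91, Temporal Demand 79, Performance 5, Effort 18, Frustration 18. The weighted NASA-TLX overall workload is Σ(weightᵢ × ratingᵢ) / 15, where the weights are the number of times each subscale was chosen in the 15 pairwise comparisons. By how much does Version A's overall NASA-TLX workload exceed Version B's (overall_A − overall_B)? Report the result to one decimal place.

3.3

Version A weighted sum = 5·10 + 2·92 + 2·51 + 2·26 + 1·7 + 3·34 = 50 + 184 + 102 + 52 + 7 + 102 = 497; overall_A = 497/15 = 33.1333.
Version B weighted sum = 5·5 + 2·91 + 2·79 + 2·5 + 1·18 + 3·18 = 25 + 182 + 158 + 10 + 18 + 54 = 447; overall_B = 447/15 = 29.8000.
Difference = 33.1333 − 29.8000 = 3.3333 ≈ 3.3.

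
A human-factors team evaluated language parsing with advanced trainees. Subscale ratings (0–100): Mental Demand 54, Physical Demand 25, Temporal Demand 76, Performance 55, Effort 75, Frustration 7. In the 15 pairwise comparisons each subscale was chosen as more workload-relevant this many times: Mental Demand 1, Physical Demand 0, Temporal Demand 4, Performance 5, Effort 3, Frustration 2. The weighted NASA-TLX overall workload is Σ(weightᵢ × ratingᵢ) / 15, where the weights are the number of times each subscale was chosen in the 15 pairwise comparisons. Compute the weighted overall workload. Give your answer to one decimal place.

58.1

The tallies are the weights (they sum to 15).
Weighted sum = 1·54 + 0·25 + 4·76 + 5·55 + 3·75 + 2·7
            = 54 + 0 + 304 + 275 + 225 + 14 = 872.
Overall workload = 872 / 15 = 58.1333 ≈ 58.1.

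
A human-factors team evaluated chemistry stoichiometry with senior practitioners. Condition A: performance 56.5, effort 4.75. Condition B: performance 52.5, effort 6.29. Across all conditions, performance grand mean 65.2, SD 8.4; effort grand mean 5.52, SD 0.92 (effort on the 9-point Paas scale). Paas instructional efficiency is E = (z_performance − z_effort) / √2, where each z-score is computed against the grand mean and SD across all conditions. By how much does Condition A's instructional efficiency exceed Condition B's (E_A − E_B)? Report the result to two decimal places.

1.52

Condition A: z_P = (56.5 − 65.2)/8.4 = -1.0357; z_E = (4.75 − 5.52)/0.92 = -0.8370; E_A = (-1.0357 − (-0.8370))/√2 = -0.1405.
Condition B: z_P = (52.5 − 65.2)/8.4 = -1.5119; z_E = (6.29 − 5.52)/0.92 = 0.8370; E_B = (-1.5119 − 0.8370)/√2 = -1.6609.
E_A − E_B = -0.1405 − (-1.6609) = 1.5204 ≈ 1.52.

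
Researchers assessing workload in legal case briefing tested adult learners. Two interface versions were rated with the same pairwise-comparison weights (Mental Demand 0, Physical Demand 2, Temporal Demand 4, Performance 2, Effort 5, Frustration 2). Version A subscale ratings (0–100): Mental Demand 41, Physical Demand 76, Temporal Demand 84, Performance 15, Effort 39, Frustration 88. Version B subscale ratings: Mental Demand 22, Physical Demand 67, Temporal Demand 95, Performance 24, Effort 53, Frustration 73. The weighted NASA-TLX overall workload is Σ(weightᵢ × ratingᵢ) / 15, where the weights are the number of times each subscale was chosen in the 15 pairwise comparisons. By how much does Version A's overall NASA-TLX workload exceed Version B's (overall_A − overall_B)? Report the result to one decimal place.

Version A weighted sum = 0·41 + 2·76 + 4·84 + 2·15 + 5·39 + 2·88 = 0 + 152 + 336 + 30 + 195 + 176 = 889; overall_A = 889/15 = 59.2667.
Version B weighted sum = 0·22 + 2·67 + 4·95 + 2·24 + 5·53 + 2·73 = 0 + 134 + 380 + 48 + 265 + 146 = 973; overall_B = 973/15 = 64.8667.
Difference = 59.2667 − 64.8667 = -5.6000 ≈ -5.6.

-5.6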